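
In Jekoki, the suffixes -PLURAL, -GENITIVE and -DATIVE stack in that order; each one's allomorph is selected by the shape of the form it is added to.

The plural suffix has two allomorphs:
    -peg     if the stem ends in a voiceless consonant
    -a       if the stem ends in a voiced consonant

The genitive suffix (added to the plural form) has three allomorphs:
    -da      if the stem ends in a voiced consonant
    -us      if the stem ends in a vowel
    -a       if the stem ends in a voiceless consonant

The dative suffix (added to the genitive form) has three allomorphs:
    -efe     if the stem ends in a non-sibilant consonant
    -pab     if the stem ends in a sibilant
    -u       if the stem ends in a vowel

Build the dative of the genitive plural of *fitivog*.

fitivogauspab

*fitivog*: final consonant = /g/, voiced → -a → *fitivoga*.
The final sound of the plural form *fitivoga* is /a/, which is a vowel, so the genitive suffix is -us, giving *fitivogaus*.
The final sound of the genitive form *fitivogaus* is /s/, which is a sibilant, so the dative suffix is -pab, giving *fitivogauspab*.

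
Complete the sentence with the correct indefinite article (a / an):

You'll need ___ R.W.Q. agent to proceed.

an

The indefinite article is chosen by the initial *sound* of the following word, not its spelling.
The initialism *R.W.Q.* is read letter by letter; the first letter, R, is pronounced /ɑr/, which begins with a vowel sound.
So the article is *an*: You'll need an R.W.Q. agent to proceed.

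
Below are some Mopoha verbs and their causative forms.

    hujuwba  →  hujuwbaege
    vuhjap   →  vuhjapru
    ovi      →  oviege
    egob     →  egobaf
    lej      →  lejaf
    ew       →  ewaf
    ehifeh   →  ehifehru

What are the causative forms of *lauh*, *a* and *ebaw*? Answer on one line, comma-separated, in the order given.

Looking at the final sound of each stem: -ru when the stem ends in a voiceless consonant (*vuhjap*, *ehifeh*); -af when the stem ends in a voiced consonant (*egob*, *lej*, *ew*); -ege when the stem ends in a vowel (*hujuwba*, *ovi*).
Since the final sound of *lauh* is /h/ (a voiceless consonant), it takes -ru, giving *lauhru*.
*a*: final sound = /a/, a vowel → -ege → *aege*.
*ebaw* — final sound /w/ (a voiced consonant) → -af → *ebawaf*.

lauhru, aege, ebawaf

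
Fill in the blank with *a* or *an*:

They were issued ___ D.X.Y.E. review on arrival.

The indefinite article is chosen by the initial *sound* of the following word, not its spelling.
The initialism *D.X.Y.E.* is read letter by letter; the first letter, D, is pronounced /diː/, which begins with a consonant sound.
So the article is *a*: They were issued a D.X.Y.E. review on arrival.

a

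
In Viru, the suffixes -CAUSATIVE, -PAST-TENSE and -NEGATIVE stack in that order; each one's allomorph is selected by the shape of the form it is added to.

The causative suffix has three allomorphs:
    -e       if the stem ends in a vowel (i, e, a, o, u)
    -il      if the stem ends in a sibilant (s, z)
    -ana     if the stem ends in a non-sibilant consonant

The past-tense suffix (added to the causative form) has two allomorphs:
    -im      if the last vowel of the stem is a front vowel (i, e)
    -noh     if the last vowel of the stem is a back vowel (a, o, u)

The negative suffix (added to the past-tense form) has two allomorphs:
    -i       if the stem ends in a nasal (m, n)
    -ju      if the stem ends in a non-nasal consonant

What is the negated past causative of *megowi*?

megowieimi

The final sound of *megowi* is /i/, which is a vowel, so the causative suffix is -e, giving *megowie*.
Since the last vowel of the causative form *megowie* is /e/ (a front vowel), it takes -im, giving *megowieim*.
The past-tense form *megowieim*: final consonant = /m/, a nasal → -i → *megowieimi*.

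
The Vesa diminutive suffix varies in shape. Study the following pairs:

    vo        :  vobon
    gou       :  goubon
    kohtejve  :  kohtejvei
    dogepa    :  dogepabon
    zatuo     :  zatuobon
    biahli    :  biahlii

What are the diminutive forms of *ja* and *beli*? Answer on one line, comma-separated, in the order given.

The pattern is front/back vowel harmony: -i when the last vowel of the stem is a front vowel (*kohtejve*, *biahli*); -bon when the last vowel of the stem is a back vowel (*vo*, *gou*, *dogepa*, *zatuo*).
*ja* — last vowel /a/ (a back vowel) → -bon → *jabon*.
*beli* — last vowel /i/ (a front vowel) → -i → *belii*.

jabon, belii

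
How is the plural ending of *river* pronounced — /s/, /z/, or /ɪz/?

/z/

The stem *river* ends in a voiced non-sibilant sound.
The plural suffix surfaces as /ɪz/ after sibilants, /s/ after other voiceless consonants, and /z/ after other voiced sounds.
So the plural -s on *river* is pronounced /z/.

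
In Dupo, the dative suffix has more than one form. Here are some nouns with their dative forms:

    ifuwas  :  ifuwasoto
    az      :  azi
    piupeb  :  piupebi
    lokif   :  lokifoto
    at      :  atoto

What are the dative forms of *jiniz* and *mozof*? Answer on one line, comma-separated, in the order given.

jinizi, mozofoto

The alternation tracks the final consonant of the stem — -oto when the stem ends in a voiceless consonant (*ifuwas*, *lokif*, *at*); -i when the stem ends in a voiced consonant (*az*, *piupeb*).
*jiniz* — final consonant /z/ (voiced) → -i → *jinizi*.
Since the final consonant of *mozof* is /f/ (voiceless), it takes -oto, giving *mozofoto*.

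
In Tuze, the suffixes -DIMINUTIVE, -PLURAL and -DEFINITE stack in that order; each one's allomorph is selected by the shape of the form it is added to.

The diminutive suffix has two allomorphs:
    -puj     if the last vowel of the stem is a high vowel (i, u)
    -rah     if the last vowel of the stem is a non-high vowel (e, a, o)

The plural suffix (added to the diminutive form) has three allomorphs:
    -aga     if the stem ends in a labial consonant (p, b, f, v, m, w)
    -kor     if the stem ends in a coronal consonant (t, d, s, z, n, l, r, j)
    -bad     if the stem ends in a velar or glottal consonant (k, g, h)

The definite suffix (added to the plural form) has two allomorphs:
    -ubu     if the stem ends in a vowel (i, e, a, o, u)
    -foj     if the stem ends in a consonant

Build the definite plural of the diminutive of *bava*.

Since the last vowel of *bava* is /a/ (a non-high vowel), it takes -rah, giving *bavarah*.
Since the final consonant of the diminutive form *bavarah* is /h/ (velar/glottal), it takes -bad, giving *bavarahbad*.
The final sound of the plural form *bavarahbad* is /d/, which is a consonant, so the definite suffix is -foj, giving *bavarahbadfoj*.

bavarahbadfoj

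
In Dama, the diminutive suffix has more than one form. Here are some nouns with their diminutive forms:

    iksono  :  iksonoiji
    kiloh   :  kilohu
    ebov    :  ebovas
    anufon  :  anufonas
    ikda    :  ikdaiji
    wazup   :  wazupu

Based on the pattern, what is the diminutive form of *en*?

enas

Looking at the final sound of each stem: -u when the stem ends in a voiceless consonant (*kiloh*, *wazup*); -as when the stem ends in a voiced consonant (*ebov*, *anufon*); -iji when the stem ends in a vowel (*iksono*, *ikda*).
Since the final sound of *en* is /n/ (a voiced consonant), it takes -as, giving *enas*.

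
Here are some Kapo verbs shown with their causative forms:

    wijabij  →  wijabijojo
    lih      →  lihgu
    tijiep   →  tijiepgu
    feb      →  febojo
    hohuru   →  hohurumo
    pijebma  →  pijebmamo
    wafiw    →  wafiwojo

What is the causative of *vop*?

vopgu

Looking at the final sound of each stem: -gu when the stem ends in a voiceless consonant (*lih*, *tijiep*); -ojo when the stem ends in a voiced consonant (*wijabij*, *feb*, *wafiw*); -mo when the stem ends in a vowel (*hohuru*, *pijebma*).
The final sound of *vop* is /p/, which is a voiceless consonant, so the suffix is -gu, giving *vopgu*.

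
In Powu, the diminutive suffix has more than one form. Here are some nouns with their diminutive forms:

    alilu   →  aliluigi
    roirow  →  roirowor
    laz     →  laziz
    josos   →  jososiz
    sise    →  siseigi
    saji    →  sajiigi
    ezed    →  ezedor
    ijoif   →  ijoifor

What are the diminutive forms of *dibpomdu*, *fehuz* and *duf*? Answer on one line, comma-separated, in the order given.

dibpomduigi, fehuziz, dufor

Looking at the final sound of each stem: -iz when the stem ends in a sibilant (*laz*, *josos*); -or when the stem ends in a non-sibilant consonant (*roirow*, *ezed*, *ijoif*); -igi when the stem ends in a vowel (*alilu*, *sise*, *saji*).
Since the final sound of *dibpomdu* is /u/ (a vowel), it takes -igi, giving *dibpomduigi*.
*fehuz*: final sound = /z/, a sibilant → -iz → *fehuziz*.
*duf*: final sound = /f/, a non-sibilant consonant → -or → *dufor*.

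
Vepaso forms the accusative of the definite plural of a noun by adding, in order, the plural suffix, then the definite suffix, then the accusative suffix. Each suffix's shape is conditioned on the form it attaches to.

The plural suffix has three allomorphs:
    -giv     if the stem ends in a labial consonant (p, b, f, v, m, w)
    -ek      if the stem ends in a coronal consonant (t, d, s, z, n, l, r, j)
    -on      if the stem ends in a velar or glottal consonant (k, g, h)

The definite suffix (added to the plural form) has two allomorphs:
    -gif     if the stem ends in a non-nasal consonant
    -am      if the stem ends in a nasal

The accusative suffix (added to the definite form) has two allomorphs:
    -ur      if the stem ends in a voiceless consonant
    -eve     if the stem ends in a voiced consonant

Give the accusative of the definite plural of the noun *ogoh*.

ogohonameve

*ogoh* — final consonant /h/ (velar/glottal) → -on → *ogohon*.
The plural form *ogohon*: final consonant = /n/, a nasal → -am → *ogohonam*.
The final consonant of the definite form *ogohonam* is /m/, which is voiced, so the accusative suffix is -eve, giving *ogohonameve*.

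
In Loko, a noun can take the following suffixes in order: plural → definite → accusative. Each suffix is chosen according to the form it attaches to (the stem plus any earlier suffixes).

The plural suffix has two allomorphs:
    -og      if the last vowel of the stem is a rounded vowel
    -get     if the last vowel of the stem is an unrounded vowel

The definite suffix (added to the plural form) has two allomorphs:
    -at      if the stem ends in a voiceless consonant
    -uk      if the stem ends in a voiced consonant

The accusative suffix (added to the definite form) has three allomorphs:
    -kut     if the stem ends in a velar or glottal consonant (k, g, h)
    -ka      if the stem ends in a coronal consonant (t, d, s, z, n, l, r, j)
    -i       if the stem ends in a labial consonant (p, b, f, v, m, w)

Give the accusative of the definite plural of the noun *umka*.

*umka* — last vowel /a/ (an unrounded vowel) → -get → *umkaget*.
The plural form *umkaget* — final consonant /t/ (voiceless) → -at → *umkagetat*.
The definite form *umkagetat* — final consonant /t/ (coronal) → -ka → *umkagetatka*.

umkagetatka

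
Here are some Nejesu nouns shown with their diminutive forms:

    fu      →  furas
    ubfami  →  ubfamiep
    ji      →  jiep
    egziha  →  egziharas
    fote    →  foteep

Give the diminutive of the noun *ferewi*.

ferewiep

The alternation tracks the last vowel of the stem — -ep when the last vowel of the stem is a front vowel (*ubfami*, *ji*, *fote*); -ras when the last vowel of the stem is a back vowel (*fu*, *egziha*).
The last vowel of *ferewi* is /i/, which is a front vowel, so the suffix is -ep, giving *ferewiep*.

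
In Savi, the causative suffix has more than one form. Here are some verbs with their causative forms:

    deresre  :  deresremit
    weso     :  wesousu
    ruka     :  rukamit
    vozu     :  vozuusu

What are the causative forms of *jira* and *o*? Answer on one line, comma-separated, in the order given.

The alternation tracks the last vowel of the stem — -usu when the last vowel of the stem is a rounded vowel (*weso*, *vozu*); -mit when the last vowel of the stem is an unrounded vowel (*deresre*, *ruka*).
The last vowel of *jira* is /a/, which is an unrounded vowel, so the suffix is -mit, giving *jiramit*.
*o*: last vowel = /o/, a rounded vowel → -usu → *ousu*.

jiramit, ousu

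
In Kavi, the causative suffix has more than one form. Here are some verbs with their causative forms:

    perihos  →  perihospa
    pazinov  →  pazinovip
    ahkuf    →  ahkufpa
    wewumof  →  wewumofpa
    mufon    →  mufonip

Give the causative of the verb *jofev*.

jofevip

Looking at the final consonant of each stem: -pa when the stem ends in a voiceless consonant (*perihos*, *ahkuf*, *wewumof*); -ip when the stem ends in a voiced consonant (*pazinov*, *mufon*).
Since the final consonant of *jofev* is /v/ (voiced), it takes -ip, giving *jofevip*.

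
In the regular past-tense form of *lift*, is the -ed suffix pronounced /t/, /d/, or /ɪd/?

The stem *lift* ends in /t/ or /d/.
The -ed suffix is realized as /ɪd/ after /t, d/; as /t/ after other voiceless consonants; and as /d/ after other voiced sounds.
So -ed on *lift* is pronounced /ɪd/.

/ɪd/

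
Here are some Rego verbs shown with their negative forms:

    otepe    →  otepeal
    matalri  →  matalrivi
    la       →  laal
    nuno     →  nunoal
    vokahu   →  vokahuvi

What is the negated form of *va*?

vaal

The suffix is conditioned by the last vowel: -vi when the last vowel of the stem is a high vowel (*matalri*, *vokahu*); -al when the last vowel of the stem is a non-high vowel (*otepe*, *la*, *nuno*).
Since the last vowel of *va* is /a/ (a non-high vowel), it takes -al, giving *vaal*.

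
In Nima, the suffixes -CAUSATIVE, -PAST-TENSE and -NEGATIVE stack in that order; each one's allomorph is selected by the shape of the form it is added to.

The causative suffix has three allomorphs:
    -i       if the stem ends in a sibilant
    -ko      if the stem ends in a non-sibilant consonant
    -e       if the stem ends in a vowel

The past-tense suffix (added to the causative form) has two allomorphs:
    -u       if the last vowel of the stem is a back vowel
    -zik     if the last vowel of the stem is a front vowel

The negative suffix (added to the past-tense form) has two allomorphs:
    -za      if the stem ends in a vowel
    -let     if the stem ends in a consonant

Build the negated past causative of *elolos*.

elolosiziklet

The final sound of *elolos* is /s/, which is a sibilant, so the causative suffix is -i, giving *elolosi*.
The causative form *elolosi*: last vowel = /i/, a front vowel → -zik → *elolosizik*.
The past-tense form *elolosizik*: final sound = /k/, a consonant → -let → *elolosiziklet*.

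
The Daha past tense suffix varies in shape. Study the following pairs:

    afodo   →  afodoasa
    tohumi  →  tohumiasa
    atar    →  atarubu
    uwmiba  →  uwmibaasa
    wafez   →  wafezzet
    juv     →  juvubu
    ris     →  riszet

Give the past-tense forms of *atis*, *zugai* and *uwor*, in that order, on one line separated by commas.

The alternation tracks the final sound of the stem — -zet when the stem ends in a sibilant (*wafez*, *ris*); -ubu when the stem ends in a non-sibilant consonant (*atar*, *juv*); -asa when the stem ends in a vowel (*afodo*, *tohumi*, *uwmiba*).
*atis* — final sound /s/ (a sibilant) → -zet → *atiszet*.
*zugai* — final sound /i/ (a vowel) → -asa → *zugaiasa*.
The final sound of *uwor* is /r/, which is a non-sibilant consonant, so the suffix is -ubu, giving *uworubu*.

atiszet, zugaiasa, uworubu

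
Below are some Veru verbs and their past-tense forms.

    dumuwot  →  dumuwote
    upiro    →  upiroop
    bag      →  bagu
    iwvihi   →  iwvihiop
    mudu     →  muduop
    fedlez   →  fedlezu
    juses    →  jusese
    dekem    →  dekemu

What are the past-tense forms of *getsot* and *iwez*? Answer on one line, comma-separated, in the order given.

Looking at the final sound of each stem: -e when the stem ends in a voiceless consonant (*dumuwot*, *juses*); -u when the stem ends in a voiced consonant (*bag*, *fedlez*, *dekem*); -op when the stem ends in a vowel (*upiro*, *iwvihi*, *mudu*).
Since the final sound of *getsot* is /t/ (a voiceless consonant), it takes -e, giving *getsote*.
Since the final sound of *iwez* is /z/ (a voiced consonant), it takes -u, giving *iwezu*.

getsote, iwezu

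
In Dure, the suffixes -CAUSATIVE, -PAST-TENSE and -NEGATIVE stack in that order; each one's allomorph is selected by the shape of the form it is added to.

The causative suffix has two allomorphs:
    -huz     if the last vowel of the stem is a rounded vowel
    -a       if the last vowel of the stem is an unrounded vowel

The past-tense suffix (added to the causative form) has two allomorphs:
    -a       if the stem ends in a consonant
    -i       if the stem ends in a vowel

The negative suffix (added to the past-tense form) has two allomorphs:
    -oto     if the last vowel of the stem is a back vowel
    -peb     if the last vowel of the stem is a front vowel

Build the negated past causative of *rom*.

romhuzaoto

The last vowel of *rom* is /o/, which is a rounded vowel, so the causative suffix is -huz, giving *romhuz*.
The causative form *romhuz*: final sound = /z/, a consonant → -a → *romhuza*.
The past-tense form *romhuza*: last vowel = /a/, a back vowel → -oto → *romhuzaoto*.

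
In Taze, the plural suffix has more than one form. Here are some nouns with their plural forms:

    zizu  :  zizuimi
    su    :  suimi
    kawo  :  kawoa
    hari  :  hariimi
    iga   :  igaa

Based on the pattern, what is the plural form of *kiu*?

The suffix is conditioned by the last vowel: -imi when the last vowel of the stem is a high vowel (*zizu*, *su*, *hari*); -a when the last vowel of the stem is a non-high vowel (*kawo*, *iga*).
The last vowel of *kiu* is /u/, which is a high vowel, so the suffix is -imi, giving *kiuimi*.

kiuimi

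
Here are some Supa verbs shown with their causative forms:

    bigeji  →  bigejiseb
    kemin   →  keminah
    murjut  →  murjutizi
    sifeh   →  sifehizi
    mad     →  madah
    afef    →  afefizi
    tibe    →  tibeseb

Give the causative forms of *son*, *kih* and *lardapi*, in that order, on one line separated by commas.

The pattern is voicing of the final sound: -izi when the stem ends in a voiceless consonant (*murjut*, *sifeh*, *afef*); -ah when the stem ends in a voiced consonant (*kemin*, *mad*); -seb when the stem ends in a vowel (*bigeji*, *tibe*).
*son*: final sound = /n/, a voiced consonant → -ah → *sonah*.
Since the final sound of *kih* is /h/ (a voiceless consonant), it takes -izi, giving *kihizi*.
*lardapi* — final sound /i/ (a vowel) → -seb → *lardapiseb*.

sonah, kihizi, lardapiseb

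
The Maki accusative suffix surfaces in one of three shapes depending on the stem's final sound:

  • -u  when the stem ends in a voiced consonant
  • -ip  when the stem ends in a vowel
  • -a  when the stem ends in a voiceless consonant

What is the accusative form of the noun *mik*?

*mik* — final sound /k/ (a voiceless consonant) → -a → *mika*.

mika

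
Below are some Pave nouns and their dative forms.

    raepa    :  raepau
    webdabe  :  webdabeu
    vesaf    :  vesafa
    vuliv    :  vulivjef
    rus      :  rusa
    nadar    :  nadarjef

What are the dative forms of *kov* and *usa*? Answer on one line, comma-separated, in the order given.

kovjef, usau

The pattern is voicing of the final sound: -a when the stem ends in a voiceless consonant (*vesaf*, *rus*); -jef when the stem ends in a voiced consonant (*vuliv*, *nadar*); -u when the stem ends in a vowel (*raepa*, *webdabe*).
The final sound of *kov* is /v/, which is a voiced consonant, so the suffix is -jef, giving *kovjef*.
Since the final sound of *usa* is /a/ (a vowel), it takes -u, giving *usau*.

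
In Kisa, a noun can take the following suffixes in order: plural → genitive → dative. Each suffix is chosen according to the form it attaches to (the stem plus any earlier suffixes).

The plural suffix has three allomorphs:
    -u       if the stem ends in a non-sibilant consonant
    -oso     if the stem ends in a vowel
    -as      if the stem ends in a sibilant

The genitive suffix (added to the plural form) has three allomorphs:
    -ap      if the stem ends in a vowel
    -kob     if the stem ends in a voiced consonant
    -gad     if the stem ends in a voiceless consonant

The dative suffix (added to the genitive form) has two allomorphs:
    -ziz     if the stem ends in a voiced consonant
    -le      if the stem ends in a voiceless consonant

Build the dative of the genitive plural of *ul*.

uluaple

*ul*: final sound = /l/, a non-sibilant consonant → -u → *ulu*.
Since the final sound of the plural form *ulu* is /u/ (a vowel), it takes -ap, giving *uluap*.
The final consonant of the genitive form *uluap* is /p/, which is voiceless, so the dative suffix is -le, giving *uluaple*.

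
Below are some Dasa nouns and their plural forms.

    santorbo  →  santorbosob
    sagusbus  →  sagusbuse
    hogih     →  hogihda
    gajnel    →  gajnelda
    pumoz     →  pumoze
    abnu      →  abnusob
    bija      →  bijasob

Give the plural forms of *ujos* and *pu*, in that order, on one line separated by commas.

ujose, pusob

Looking at the final sound of each stem: -e when the stem ends in a sibilant (*sagusbus*, *pumoz*); -da when the stem ends in a non-sibilant consonant (*hogih*, *gajnel*); -sob when the stem ends in a vowel (*santorbo*, *abnu*, *bija*).
*ujos*: final sound = /s/, a sibilant → -e → *ujose*.
The final sound of *pu* is /u/, which is a vowel, so the suffix is -sob, giving *pusob*.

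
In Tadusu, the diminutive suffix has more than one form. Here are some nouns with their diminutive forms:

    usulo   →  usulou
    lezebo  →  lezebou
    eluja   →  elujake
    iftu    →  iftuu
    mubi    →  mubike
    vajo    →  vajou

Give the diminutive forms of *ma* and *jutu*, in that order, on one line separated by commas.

make, jutuu

The suffix is conditioned by the last vowel: -u when the last vowel of the stem is a rounded vowel (*usulo*, *lezebo*, *iftu*, *vajo*); -ke when the last vowel of the stem is an unrounded vowel (*eluja*, *mubi*).
Since the last vowel of *ma* is /a/ (an unrounded vowel), it takes -ke, giving *make*.
*jutu*: last vowel = /u/, a rounded vowel → -u → *jutuu*.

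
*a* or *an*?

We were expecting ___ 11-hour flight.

an

The indefinite article is chosen by the initial *sound* of the following word, not its spelling.
The number *11* is spoken "eleven", beginning with /ɪˈlɛvən/ — a vowel sound.
So the article is *an*: We were expecting an 11-hour flight.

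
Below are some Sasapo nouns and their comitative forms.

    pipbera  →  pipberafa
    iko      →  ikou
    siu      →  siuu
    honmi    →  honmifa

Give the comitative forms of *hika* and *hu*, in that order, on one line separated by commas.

hikafa, huu

The alternation tracks the last vowel of the stem — -u when the last vowel of the stem is a rounded vowel (*iko*, *siu*); -fa when the last vowel of the stem is an unrounded vowel (*pipbera*, *honmi*).
*hika* — last vowel /a/ (an unrounded vowel) → -fa → *hikafa*.
Since the last vowel of *hu* is /u/ (a rounded vowel), it takes -u, giving *huu*.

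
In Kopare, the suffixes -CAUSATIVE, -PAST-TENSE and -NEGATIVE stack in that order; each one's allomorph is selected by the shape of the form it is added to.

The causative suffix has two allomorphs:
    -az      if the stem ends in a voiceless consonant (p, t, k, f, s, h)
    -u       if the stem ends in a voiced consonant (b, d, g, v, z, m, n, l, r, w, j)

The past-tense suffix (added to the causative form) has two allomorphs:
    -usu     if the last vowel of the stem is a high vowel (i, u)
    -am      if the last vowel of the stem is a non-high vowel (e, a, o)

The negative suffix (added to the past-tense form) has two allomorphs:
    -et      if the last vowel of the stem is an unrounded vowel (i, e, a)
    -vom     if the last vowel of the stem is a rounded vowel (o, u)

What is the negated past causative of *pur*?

*pur*: final consonant = /r/, voiced → -u → *puru*.
The causative form *puru* — last vowel /u/ (a high vowel) → -usu → *puruusu*.
The past-tense form *puruusu* — last vowel /u/ (a rounded vowel) → -vom → *puruusuvom*.

puruusuvom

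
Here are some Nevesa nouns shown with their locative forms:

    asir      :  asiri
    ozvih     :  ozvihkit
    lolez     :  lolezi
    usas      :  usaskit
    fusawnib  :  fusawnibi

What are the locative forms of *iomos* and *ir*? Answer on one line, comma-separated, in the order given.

Looking at the final consonant of each stem: -kit when the stem ends in a voiceless consonant (*ozvih*, *usas*); -i when the stem ends in a voiced consonant (*asir*, *lolez*, *fusawnib*).
The final consonant of *iomos* is /s/, which is voiceless, so the suffix is -kit, giving *iomoskit*.
The final consonant of *ir* is /r/, which is voiced, so the suffix is -i, giving *iri*.

iomoskit, iri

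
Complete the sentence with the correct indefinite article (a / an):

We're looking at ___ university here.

The indefinite article is chosen by the initial *sound* of the following word, not its spelling.
*university* begins with the sound /juː/ (u pronounced /juː/) — a consonant sound.
So the article is *a*: We're looking at a university here.

a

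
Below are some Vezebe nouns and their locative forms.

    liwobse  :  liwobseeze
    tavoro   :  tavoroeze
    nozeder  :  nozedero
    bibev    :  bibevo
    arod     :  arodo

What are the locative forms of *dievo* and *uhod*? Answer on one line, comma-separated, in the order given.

The pattern is consonant vs. vowel: -o when the stem ends in a consonant (*nozeder*, *bibev*, *arod*); -eze when the stem ends in a vowel (*liwobse*, *tavoro*).
The final sound of *dievo* is /o/, which is a vowel, so the suffix is -eze, giving *dievoeze*.
The final sound of *uhod* is /d/, which is a consonant, so the suffix is -o, giving *uhodo*.

dievoeze, uhodo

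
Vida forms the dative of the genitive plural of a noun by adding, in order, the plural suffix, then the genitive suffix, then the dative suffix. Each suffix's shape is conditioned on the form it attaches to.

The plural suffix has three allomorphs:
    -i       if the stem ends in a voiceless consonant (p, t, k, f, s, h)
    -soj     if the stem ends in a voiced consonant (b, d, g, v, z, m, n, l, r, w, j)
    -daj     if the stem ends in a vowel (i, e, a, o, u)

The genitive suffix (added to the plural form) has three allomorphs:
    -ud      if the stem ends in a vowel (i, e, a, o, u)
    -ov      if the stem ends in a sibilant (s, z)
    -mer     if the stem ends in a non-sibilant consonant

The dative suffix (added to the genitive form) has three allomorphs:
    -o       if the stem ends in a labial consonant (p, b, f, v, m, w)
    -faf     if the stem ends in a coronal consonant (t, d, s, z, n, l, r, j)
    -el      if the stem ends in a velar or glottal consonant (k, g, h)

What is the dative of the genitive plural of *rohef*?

*rohef*: final sound = /f/, a voiceless consonant → -i → *rohefi*.
The plural form *rohefi*: final sound = /i/, a vowel → -ud → *rohefiud*.
Since the final consonant of the genitive form *rohefiud* is /d/ (coronal), it takes -faf, giving *rohefiudfaf*.

rohefiudfaf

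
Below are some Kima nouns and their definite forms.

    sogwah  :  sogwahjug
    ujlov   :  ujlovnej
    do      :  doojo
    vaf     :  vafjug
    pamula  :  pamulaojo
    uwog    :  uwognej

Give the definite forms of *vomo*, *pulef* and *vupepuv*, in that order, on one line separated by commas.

vomoojo, pulefjug, vupepuvnej

Looking at the final sound of each stem: -jug when the stem ends in a voiceless consonant (*sogwah*, *vaf*); -nej when the stem ends in a voiced consonant (*ujlov*, *uwog*); -ojo when the stem ends in a vowel (*do*, *pamula*).
*vomo* — final sound /o/ (a vowel) → -ojo → *vomoojo*.
Since the final sound of *pulef* is /f/ (a voiceless consonant), it takes -jug, giving *pulefjug*.
*vupepuv*: final sound = /v/, a voiced consonant → -nej → *vupepuvnej*.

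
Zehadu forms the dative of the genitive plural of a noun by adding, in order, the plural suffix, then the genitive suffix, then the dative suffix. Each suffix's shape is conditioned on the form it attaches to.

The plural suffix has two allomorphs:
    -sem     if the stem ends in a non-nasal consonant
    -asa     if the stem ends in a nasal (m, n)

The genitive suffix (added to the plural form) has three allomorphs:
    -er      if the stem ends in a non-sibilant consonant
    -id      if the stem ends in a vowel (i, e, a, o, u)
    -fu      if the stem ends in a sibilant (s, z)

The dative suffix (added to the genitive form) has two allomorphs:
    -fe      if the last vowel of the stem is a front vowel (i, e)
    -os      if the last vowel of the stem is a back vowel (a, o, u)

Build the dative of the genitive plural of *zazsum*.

zazsumasaidfe

The final consonant of *zazsum* is /m/, which is a nasal, so the plural suffix is -asa, giving *zazsumasa*.
The plural form *zazsumasa* — final sound /a/ (a vowel) → -id → *zazsumasaid*.
The genitive form *zazsumasaid*: last vowel = /i/, a front vowel → -fe → *zazsumasaidfe*.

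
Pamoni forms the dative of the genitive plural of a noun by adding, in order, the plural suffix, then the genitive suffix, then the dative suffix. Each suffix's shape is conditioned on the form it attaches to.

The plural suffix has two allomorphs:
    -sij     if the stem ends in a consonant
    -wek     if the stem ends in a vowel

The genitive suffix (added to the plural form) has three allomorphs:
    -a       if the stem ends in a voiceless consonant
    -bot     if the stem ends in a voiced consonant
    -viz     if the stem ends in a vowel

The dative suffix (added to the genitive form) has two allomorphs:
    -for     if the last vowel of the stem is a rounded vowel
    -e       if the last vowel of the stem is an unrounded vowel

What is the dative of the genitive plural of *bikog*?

The final sound of *bikog* is /g/, which is a consonant, so the plural suffix is -sij, giving *bikogsij*.
Since the final sound of the plural form *bikogsij* is /j/ (a voiced consonant), it takes -bot, giving *bikogsijbot*.
Since the last vowel of the genitive form *bikogsijbot* is /o/ (a rounded vowel), it takes -for, giving *bikogsijbotfor*.

bikogsijbotfor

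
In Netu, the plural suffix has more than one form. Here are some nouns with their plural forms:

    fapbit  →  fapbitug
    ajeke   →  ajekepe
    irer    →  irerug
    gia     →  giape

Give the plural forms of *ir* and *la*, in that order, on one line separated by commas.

irug, lape

The pattern is consonant vs. vowel: -ug when the stem ends in a consonant (*fapbit*, *irer*); -pe when the stem ends in a vowel (*ajeke*, *gia*).
Since the final sound of *ir* is /r/ (a consonant), it takes -ug, giving *irug*.
*la*: final sound = /a/, a vowel → -pe → *lape*.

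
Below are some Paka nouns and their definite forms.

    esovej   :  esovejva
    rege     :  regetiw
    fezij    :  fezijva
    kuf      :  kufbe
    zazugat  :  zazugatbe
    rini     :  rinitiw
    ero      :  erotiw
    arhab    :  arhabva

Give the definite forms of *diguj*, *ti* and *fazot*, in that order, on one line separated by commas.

digujva, titiw, fazotbe

The pattern is voicing of the final sound: -be when the stem ends in a voiceless consonant (*kuf*, *zazugat*); -va when the stem ends in a voiced consonant (*esovej*, *fezij*, *arhab*); -tiw when the stem ends in a vowel (*rege*, *rini*, *ero*).
The final sound of *diguj* is /j/, which is a voiced consonant, so the suffix is -va, giving *digujva*.
*ti*: final sound = /i/, a vowel → -tiw → *titiw*.
The final sound of *fazot* is /t/, which is a voiceless consonant, so the suffix is -be, giving *fazotbe*.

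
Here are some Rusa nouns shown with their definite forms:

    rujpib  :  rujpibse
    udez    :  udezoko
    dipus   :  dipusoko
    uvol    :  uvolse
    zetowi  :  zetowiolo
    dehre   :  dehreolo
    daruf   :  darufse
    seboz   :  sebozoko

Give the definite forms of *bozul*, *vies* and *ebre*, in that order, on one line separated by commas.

The alternation tracks the final sound of the stem — -oko when the stem ends in a sibilant (*udez*, *dipus*, *seboz*); -se when the stem ends in a non-sibilant consonant (*rujpib*, *uvol*, *daruf*); -olo when the stem ends in a vowel (*zetowi*, *dehre*).
Since the final sound of *bozul* is /l/ (a non-sibilant consonant), it takes -se, giving *bozulse*.
The final sound of *vies* is /s/, which is a sibilant, so the suffix is -oko, giving *viesoko*.
The final sound of *ebre* is /e/, which is a vowel, so the suffix is -olo, giving *ebreolo*.

bozulse, viesoko, ebreolo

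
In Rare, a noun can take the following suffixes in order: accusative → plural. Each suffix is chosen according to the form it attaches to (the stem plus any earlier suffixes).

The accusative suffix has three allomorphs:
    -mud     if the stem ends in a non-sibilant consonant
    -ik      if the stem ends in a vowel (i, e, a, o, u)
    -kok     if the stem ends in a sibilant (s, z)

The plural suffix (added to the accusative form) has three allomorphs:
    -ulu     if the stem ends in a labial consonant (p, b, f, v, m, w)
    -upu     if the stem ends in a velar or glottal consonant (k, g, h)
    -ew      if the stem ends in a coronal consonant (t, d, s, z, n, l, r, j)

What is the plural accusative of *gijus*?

*gijus*: final sound = /s/, a sibilant → -kok → *gijuskok*.
The accusative form *gijuskok*: final consonant = /k/, velar/glottal → -upu → *gijuskokupu*.

gijuskokupu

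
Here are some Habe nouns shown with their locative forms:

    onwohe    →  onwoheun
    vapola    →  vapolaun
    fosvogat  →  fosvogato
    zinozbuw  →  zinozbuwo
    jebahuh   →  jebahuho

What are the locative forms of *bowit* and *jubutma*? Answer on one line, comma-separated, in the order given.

bowito, jubutmaun

The pattern is consonant vs. vowel: -o when the stem ends in a consonant (*fosvogat*, *zinozbuw*, *jebahuh*); -un when the stem ends in a vowel (*onwohe*, *vapola*).
*bowit* — final sound /t/ (a consonant) → -o → *bowito*.
*jubutma*: final sound = /a/, a vowel → -un → *jubutmaun*.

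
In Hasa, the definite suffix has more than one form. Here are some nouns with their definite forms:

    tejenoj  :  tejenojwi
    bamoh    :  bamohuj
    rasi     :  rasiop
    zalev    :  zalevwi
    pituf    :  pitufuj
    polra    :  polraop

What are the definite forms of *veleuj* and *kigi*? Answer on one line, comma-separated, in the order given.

veleujwi, kigiop

The suffix is conditioned by the final sound: -uj when the stem ends in a voiceless consonant (*bamoh*, *pituf*); -wi when the stem ends in a voiced consonant (*tejenoj*, *zalev*); -op when the stem ends in a vowel (*rasi*, *polra*).
The final sound of *veleuj* is /j/, which is a voiced consonant, so the suffix is -wi, giving *veleujwi*.
Since the final sound of *kigi* is /i/ (a vowel), it takes -op, giving *kigiop*.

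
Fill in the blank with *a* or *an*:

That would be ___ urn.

The indefinite article is chosen by the initial *sound* of the following word, not its spelling.
*urn* begins with the sound /ɜr/ (u pronounced /ɜr/) — a vowel sound.
So the article is *an*: That would be an urn.

an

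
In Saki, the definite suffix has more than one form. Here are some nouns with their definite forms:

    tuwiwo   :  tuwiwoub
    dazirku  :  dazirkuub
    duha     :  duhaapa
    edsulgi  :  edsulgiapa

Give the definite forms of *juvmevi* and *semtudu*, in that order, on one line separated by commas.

The pattern is rounding harmony: -ub when the last vowel of the stem is a rounded vowel (*tuwiwo*, *dazirku*); -apa when the last vowel of the stem is an unrounded vowel (*duha*, *edsulgi*).
*juvmevi*: last vowel = /i/, an unrounded vowel → -apa → *juvmeviapa*.
The last vowel of *semtudu* is /u/, which is a rounded vowel, so the suffix is -ub, giving *semtuduub*.

juvmeviapa, semtuduub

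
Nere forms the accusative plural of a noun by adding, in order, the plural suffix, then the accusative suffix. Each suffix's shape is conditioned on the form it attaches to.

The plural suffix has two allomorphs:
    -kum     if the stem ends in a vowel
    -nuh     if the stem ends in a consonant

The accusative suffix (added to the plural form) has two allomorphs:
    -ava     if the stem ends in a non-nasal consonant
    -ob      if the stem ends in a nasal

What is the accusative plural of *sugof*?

*sugof*: final sound = /f/, a consonant → -nuh → *sugofnuh*.
Since the final consonant of the plural form *sugofnuh* is /h/ (non-nasal), it takes -ava, giving *sugofnuhava*.

sugofnuhava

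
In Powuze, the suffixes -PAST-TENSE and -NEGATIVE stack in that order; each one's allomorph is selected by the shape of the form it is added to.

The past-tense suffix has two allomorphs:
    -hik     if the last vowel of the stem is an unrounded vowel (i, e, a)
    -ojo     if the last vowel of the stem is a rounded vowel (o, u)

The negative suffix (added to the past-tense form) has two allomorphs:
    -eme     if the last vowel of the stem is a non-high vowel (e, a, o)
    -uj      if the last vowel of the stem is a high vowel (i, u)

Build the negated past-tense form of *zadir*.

zadirhikuj

The last vowel of *zadir* is /i/, which is an unrounded vowel, so the past-tense suffix is -hik, giving *zadirhik*.
The past-tense form *zadirhik* — last vowel /i/ (a high vowel) → -uj → *zadirhikuj*.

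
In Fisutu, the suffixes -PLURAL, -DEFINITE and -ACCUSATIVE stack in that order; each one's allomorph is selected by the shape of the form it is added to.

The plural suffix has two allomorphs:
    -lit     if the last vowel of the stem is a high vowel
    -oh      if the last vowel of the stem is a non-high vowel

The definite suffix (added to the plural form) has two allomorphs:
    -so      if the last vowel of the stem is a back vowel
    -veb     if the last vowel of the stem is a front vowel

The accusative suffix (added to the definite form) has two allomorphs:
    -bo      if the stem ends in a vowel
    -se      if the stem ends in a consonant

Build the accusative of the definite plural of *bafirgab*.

bafirgabohsobo

*bafirgab*: last vowel = /a/, a non-high vowel → -oh → *bafirgaboh*.
Since the last vowel of the plural form *bafirgaboh* is /o/ (a back vowel), it takes -so, giving *bafirgabohso*.
Since the final sound of the definite form *bafirgabohso* is /o/ (a vowel), it takes -bo, giving *bafirgabohsobo*.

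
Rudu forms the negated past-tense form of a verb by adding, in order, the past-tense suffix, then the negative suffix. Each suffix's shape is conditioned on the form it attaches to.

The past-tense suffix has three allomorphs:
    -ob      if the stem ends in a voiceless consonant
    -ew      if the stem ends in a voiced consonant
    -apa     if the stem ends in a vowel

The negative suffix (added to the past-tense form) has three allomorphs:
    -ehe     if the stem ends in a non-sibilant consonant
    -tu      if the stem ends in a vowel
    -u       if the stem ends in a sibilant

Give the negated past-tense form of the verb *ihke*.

ihkeapatu

Since the final sound of *ihke* is /e/ (a vowel), it takes -apa, giving *ihkeapa*.
The final sound of the past-tense form *ihkeapa* is /a/, which is a vowel, so the negative suffix is -tu, giving *ihkeapatu*.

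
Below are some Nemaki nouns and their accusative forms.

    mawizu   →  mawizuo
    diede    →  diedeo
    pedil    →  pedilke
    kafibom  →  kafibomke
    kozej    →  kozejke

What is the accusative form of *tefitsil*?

The alternation tracks the final sound of the stem — -ke when the stem ends in a consonant (*pedil*, *kafibom*, *kozej*); -o when the stem ends in a vowel (*mawizu*, *diede*).
Since the final sound of *tefitsil* is /l/ (a consonant), it takes -ke, giving *tefitsilke*.

tefitsilke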